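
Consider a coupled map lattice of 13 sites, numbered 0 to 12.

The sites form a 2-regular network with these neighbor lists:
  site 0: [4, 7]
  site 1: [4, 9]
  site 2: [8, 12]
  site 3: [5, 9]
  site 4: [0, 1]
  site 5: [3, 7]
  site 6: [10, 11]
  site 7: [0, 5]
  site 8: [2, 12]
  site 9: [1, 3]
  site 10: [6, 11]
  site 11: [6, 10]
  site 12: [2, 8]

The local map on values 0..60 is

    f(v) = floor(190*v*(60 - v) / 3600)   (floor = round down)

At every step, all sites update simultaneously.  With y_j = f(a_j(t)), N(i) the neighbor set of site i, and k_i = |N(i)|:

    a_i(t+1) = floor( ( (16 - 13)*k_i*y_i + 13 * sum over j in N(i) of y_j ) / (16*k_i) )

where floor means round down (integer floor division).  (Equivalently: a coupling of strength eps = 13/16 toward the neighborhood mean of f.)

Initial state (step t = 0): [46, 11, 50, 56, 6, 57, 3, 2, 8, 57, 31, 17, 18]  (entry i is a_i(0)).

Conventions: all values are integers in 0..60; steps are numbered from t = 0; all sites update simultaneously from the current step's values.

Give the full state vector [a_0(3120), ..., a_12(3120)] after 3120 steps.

Simulating step by step:
t=0: [46, 11, 50, 56, 6, 57, 3, 2, 8, 57, 31, 17, 18]
t=1: [15, 15, 29, 9, 27, 8, 36, 18, 30, 17, 27, 29, 26]
t=2: [41, 41, 46, 28, 37, 29, 46, 30, 46, 31, 46, 46, 46]
t=3: [44, 44, 33, 47, 41, 47, 33, 44, 33, 44, 33, 33, 33]
t=4: [38, 38, 47, 34, 37, 34, 47, 34, 47, 34, 47, 47, 47]
t=5: [44, 44, 32, 46, 44, 46, 32, 45, 32, 45, 32, 32, 32]
t=6: [36, 36, 47, 33, 37, 33, 47, 35, 47, 35, 47, 47, 47]
t=7: [45, 45, 32, 46, 44, 46, 32, 46, 32, 46, 32, 32, 32]
t=8: [35, 35, 47, 33, 35, 33, 47, 33, 47, 33, 47, 47, 47]
t=9: [46, 46, 32, 47, 46, 47, 32, 46, 32, 46, 32, 32, 32]
t=10: [33, 33, 47, 32, 33, 32, 47, 32, 47, 32, 47, 47, 47]
t=11: [47, 47, 32, 47, 47, 47, 32, 47, 32, 47, 32, 32, 32]
t=12: [32, 32, 47, 32, 32, 32, 47, 32, 47, 32, 47, 47, 47]
t=13: [47, 47, 32, 47, 47, 47, 32, 47, 32, 47, 32, 32, 32]

Answer: [32, 32, 47, 32, 32, 32, 47, 32, 47, 32, 47, 47, 47]
Key observation: The state at step 11, [47, 47, 32, 47, 47, 47, 32, 47, 32, 47, 32, 32, 32], reappears at step 13: the system is in a cycle of period 2 from step 11 on.  Therefore the state at step 3120 equals the state at step 11 + ((3120 - 11) mod 2) = 12, which is [32, 32, 47, 32, 32, 32, 47, 32, 47, 32, 47, 47, 47].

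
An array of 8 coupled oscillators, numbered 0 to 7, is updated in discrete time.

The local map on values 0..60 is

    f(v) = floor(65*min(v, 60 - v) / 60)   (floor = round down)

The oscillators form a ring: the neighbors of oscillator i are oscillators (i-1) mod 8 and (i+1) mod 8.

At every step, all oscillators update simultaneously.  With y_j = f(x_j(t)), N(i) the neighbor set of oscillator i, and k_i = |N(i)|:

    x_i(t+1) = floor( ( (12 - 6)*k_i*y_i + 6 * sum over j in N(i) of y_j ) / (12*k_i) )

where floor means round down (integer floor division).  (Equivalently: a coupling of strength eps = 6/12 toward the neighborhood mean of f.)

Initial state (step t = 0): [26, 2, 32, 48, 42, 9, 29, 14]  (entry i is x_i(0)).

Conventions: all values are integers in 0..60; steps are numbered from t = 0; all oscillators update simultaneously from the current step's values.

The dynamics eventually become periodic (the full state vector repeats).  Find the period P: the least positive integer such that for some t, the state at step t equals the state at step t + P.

Answer: 2
Key observation: The state at step 12, [30, 30, 30, 30, 30, 30, 30, 30], reappears at step 14 — and no state repeats earlier — so the cycle the system enters has period 2.

Derivation:
t=0: [26, 2, 32, 48, 42, 9, 29, 14]
t=1: [18, 15, 18, 18, 15, 17, 21, 22]
t=2: [19, 17, 18, 18, 17, 18, 21, 21]
t=3: [20, 18, 18, 18, 18, 19, 21, 21]
t=4: [20, 19, 19, 19, 19, 20, 21, 21]
t=5: [21, 20, 20, 20, 20, 21, 21, 21]
t=6: [21, 21, 21, 21, 21, 21, 22, 22]
t=7: [22, 22, 22, 22, 22, 22, 22, 22]
t=8: [23, 23, 23, 23, 23, 23, 23, 23]
t=9: [24, 24, 24, 24, 24, 24, 24, 24]
t=10: [26, 26, 26, 26, 26, 26, 26, 26]
t=11: [28, 28, 28, 28, 28, 28, 28, 28]
t=12: [30, 30, 30, 30, 30, 30, 30, 30]
t=13: [32, 32, 32, 32, 32, 32, 32, 32]
t=14: [30, 30, 30, 30, 30, 30, 30, 30]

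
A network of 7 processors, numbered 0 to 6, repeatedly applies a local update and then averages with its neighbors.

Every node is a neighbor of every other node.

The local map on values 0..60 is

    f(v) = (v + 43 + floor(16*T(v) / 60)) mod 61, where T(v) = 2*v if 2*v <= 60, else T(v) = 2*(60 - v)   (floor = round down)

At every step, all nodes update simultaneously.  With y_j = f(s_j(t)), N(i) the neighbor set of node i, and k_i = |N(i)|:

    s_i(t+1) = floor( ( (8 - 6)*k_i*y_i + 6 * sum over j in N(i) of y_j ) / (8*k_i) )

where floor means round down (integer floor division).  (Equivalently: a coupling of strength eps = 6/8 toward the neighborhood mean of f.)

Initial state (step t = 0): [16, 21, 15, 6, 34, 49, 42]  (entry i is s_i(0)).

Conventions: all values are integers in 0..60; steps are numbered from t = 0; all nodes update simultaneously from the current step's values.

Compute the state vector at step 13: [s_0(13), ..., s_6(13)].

Answer: [35, 35, 35, 35, 35, 35, 35]

Derivation:
t=0: [16, 21, 15, 6, 34, 49, 42]
t=1: [22, 23, 22, 28, 25, 26, 26]
t=2: [18, 18, 18, 19, 19, 19, 19]
t=3: [10, 10, 10, 10, 10, 10, 10]
t=4: [58, 58, 58, 58, 58, 58, 58]
t=5: [41, 41, 41, 41, 41, 41, 41]
t=6: [33, 33, 33, 33, 33, 33, 33]
t=7: [29, 29, 29, 29, 29, 29, 29]
t=8: [26, 26, 26, 26, 26, 26, 26]
t=9: [21, 21, 21, 21, 21, 21, 21]
t=10: [14, 14, 14, 14, 14, 14, 14]
t=11: [3, 3, 3, 3, 3, 3, 3]
t=12: [47, 47, 47, 47, 47, 47, 47]
t=13: [35, 35, 35, 35, 35, 35, 35]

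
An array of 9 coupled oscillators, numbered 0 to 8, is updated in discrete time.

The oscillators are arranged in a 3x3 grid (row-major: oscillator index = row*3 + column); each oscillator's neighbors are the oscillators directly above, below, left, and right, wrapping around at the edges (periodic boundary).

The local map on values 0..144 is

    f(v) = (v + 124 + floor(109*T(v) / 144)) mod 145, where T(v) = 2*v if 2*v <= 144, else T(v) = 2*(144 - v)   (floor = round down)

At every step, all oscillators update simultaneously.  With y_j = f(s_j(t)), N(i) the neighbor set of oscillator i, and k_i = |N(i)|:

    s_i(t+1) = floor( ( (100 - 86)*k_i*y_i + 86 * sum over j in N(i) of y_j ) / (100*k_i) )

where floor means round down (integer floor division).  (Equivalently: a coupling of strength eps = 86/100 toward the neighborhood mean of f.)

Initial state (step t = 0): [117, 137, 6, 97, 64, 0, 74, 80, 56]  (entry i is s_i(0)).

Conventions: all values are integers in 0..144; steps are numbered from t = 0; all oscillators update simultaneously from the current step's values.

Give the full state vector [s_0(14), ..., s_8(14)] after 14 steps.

Answer: [83, 47, 78, 65, 66, 47, 27, 65, 83]

Derivation:
t=0: [117, 137, 6, 97, 64, 0, 74, 80, 56]
t=1: [79, 108, 128, 88, 75, 103, 59, 86, 78]
t=2: [88, 54, 84, 64, 65, 54, 25, 63, 89]
t=3: [65, 78, 52, 84, 128, 79, 67, 84, 65]
t=4: [47, 85, 81, 62, 26, 85, 64, 62, 47]
t=5: [76, 62, 46, 80, 67, 62, 118, 80, 76]
t=6: [82, 44, 75, 62, 62, 44, 28, 62, 82]
t=7: [62, 74, 43, 79, 114, 74, 68, 79, 62]
t=8: [43, 81, 75, 63, 29, 81, 62, 63, 43]
t=9: [75, 63, 43, 79, 70, 63, 115, 79, 75]
t=10: [81, 44, 76, 65, 64, 44, 29, 65, 81]
t=11: [64, 77, 44, 82, 118, 77, 72, 82, 64]
t=12: [46, 81, 77, 66, 28, 81, 65, 66, 46]
t=13: [79, 65, 46, 83, 73, 65, 122, 83, 79]
t=14: [83, 47, 78, 65, 66, 47, 27, 65, 83]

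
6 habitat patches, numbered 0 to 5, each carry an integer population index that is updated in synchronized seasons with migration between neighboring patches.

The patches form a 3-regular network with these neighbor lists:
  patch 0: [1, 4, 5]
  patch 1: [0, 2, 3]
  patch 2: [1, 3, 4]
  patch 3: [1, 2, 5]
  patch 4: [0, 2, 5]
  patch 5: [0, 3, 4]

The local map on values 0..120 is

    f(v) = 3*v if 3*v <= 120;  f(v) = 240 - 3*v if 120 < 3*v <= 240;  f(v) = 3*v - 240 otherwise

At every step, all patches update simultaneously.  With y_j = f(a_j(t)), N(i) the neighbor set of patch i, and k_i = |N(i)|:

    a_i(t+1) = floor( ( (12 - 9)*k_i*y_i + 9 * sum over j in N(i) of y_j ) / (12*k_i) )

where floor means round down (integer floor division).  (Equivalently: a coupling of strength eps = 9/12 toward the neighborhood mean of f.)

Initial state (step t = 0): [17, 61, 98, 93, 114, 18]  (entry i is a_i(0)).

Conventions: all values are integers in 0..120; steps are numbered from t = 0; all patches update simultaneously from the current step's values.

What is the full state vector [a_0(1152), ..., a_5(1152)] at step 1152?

Simulating step by step:
t=0: [17, 61, 98, 93, 114, 18]
t=1: [66, 50, 63, 51, 65, 61]
t=2: [58, 67, 68, 71, 48, 57]
t=3: [67, 42, 49, 42, 66, 64]
t=4: [60, 90, 90, 92, 55, 60]
t=5: [56, 39, 42, 39, 56, 57]
t=6: [82, 105, 105, 104, 81, 82]
t=7: [22, 57, 56, 57, 22, 21]
t=8: [66, 69, 69, 68, 66, 66]
t=9: [39, 36, 36, 36, 39, 40]
t=10: [115, 110, 110, 111, 115, 115]
t=11: [101, 94, 94, 94, 101, 102]
t=12: [58, 47, 47, 48, 58, 58]
t=13: [74, 90, 90, 90, 74, 73]
t=14: [21, 27, 27, 27, 21, 21]
t=15: [67, 76, 76, 76, 67, 67]
t=16: [32, 18, 18, 18, 32, 32]
t=17: [85, 64, 64, 64, 85, 85]
t=18: [23, 39, 39, 39, 23, 23]
t=19: [81, 105, 105, 105, 81, 81]
t=20: [21, 57, 57, 57, 21, 21]
t=21: [64, 67, 67, 67, 64, 64]
t=22: [45, 41, 41, 41, 45, 45]
t=23: [108, 114, 114, 114, 108, 108]
t=24: [88, 97, 97, 97, 88, 88]
t=25: [30, 44, 44, 44, 30, 30]
t=26: [94, 103, 103, 103, 94, 94]
t=27: [48, 62, 62, 62, 48, 48]
t=28: [85, 64, 64, 64, 85, 85]

Answer: [81, 105, 105, 105, 81, 81]
Key observation: The state at step 17, [85, 64, 64, 64, 85, 85], reappears at step 28: the system is in a cycle of period 11 from step 17 on.  Therefore the state at step 1152 equals the state at step 17 + ((1152 - 17) mod 11) = 19, which is [81, 105, 105, 105, 81, 81].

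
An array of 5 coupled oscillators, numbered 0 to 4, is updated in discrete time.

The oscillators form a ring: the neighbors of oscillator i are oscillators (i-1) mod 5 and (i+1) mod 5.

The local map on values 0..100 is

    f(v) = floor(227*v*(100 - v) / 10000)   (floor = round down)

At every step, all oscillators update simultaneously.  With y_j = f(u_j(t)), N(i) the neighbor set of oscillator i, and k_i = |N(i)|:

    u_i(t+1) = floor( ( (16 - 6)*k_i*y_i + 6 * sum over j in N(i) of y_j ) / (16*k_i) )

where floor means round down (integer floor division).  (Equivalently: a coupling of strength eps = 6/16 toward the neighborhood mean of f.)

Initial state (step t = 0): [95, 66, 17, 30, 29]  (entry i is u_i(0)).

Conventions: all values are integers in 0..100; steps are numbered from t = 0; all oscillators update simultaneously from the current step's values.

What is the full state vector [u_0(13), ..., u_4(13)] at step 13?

Simulating step by step:
t=0: [95, 66, 17, 30, 29]
t=1: [24, 39, 38, 44, 39]
t=2: [45, 51, 53, 54, 51]
t=3: [56, 56, 56, 56, 56]
t=4: [55, 55, 55, 55, 55]
t=5: [56, 56, 56, 56, 56]
t=6: [55, 55, 55, 55, 55]
t=7: [56, 56, 56, 56, 56]
t=8: [55, 55, 55, 55, 55]
t=9: [56, 56, 56, 56, 56]
t=10: [55, 55, 55, 55, 55]
t=11: [56, 56, 56, 56, 56]
t=12: [55, 55, 55, 55, 55]
t=13: [56, 56, 56, 56, 56]

Answer: [56, 56, 56, 56, 56]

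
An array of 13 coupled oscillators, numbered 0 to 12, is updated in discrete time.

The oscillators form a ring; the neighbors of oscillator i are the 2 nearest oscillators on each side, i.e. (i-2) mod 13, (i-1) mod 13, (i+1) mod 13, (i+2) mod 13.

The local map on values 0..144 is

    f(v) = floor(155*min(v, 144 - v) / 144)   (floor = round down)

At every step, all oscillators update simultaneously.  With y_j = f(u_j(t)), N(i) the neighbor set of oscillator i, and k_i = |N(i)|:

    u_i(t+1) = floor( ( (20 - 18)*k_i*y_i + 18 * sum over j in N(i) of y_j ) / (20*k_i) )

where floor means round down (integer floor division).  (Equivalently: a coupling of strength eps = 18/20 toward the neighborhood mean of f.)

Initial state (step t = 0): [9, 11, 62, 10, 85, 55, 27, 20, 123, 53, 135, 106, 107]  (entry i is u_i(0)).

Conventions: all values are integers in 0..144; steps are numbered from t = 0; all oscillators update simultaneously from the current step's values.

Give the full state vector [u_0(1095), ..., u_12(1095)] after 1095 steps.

Simulating step by step:
t=0: [9, 11, 62, 10, 85, 55, 27, 20, 123, 53, 135, 106, 107]
t=1: [36, 29, 27, 45, 43, 33, 40, 39, 28, 26, 36, 29, 19]
t=2: [28, 33, 39, 36, 39, 43, 38, 34, 36, 34, 28, 30, 33]
t=3: [35, 35, 36, 40, 41, 39, 40, 39, 35, 34, 34, 32, 32]
t=4: [35, 37, 40, 40, 41, 42, 40, 39, 38, 36, 35, 35, 35]
t=5: [38, 39, 40, 42, 43, 42, 42, 41, 39, 38, 37, 37, 37]
t=6: [40, 41, 43, 43, 44, 45, 44, 42, 41, 40, 39, 39, 39]
t=7: [43, 44, 45, 46, 46, 46, 46, 45, 44, 42, 42, 41, 42]
t=8: [46, 47, 47, 48, 48, 48, 48, 47, 46, 45, 45, 45, 45]
t=9: [49, 49, 50, 50, 50, 50, 50, 49, 49, 48, 48, 48, 48]
t=10: [51, 52, 52, 52, 53, 52, 52, 52, 51, 51, 51, 51, 51]
t=11: [54, 54, 55, 55, 55, 55, 55, 54, 54, 54, 54, 54, 54]
t=12: [58, 58, 58, 58, 59, 58, 58, 58, 58, 58, 58, 58, 58]
t=13: [62, 62, 62, 62, 62, 62, 62, 62, 62, 62, 62, 62, 62]
t=14: [66, 66, 66, 66, 66, 66, 66, 66, 66, 66, 66, 66, 66]
t=15: [71, 71, 71, 71, 71, 71, 71, 71, 71, 71, 71, 71, 71]
t=16: [76, 76, 76, 76, 76, 76, 76, 76, 76, 76, 76, 76, 76]
t=17: [73, 73, 73, 73, 73, 73, 73, 73, 73, 73, 73, 73, 73]
t=18: [76, 76, 76, 76, 76, 76, 76, 76, 76, 76, 76, 76, 76]

Answer: [73, 73, 73, 73, 73, 73, 73, 73, 73, 73, 73, 73, 73]
Key observation: The state at step 16, [76, 76, 76, 76, 76, 76, 76, 76, 76, 76, 76, 76, 76], reappears at step 18: the system is in a cycle of period 2 from step 16 on.  Therefore the state at step 1095 equals the state at step 16 + ((1095 - 16) mod 2) = 17, which is [73, 73, 73, 73, 73, 73, 73, 73, 73, 73, 73, 73, 73].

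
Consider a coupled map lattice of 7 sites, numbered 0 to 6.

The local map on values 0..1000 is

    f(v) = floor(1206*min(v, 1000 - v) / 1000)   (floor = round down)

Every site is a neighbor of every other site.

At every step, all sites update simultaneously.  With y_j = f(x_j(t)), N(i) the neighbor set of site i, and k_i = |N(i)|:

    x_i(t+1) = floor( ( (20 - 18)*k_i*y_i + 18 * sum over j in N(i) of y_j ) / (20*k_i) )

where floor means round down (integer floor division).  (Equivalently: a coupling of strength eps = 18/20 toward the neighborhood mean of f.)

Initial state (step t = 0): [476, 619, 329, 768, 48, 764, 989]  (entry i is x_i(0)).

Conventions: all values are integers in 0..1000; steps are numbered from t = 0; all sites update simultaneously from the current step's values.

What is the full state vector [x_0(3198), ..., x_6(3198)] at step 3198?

Answer: [505, 505, 505, 505, 505, 505, 505]
Key observation: The state at step 11, [600, 600, 600, 600, 600, 600, 600], reappears at step 19: the system is in a cycle of period 8 from step 11 on.  Therefore the state at step 3198 equals the state at step 11 + ((3198 - 11) mod 8) = 14, which is [505, 505, 505, 505, 505, 505, 505].

Derivation:
t=0: [476, 619, 329, 768, 48, 764, 989]
t=1: [280, 286, 289, 295, 306, 295, 308]
t=2: [355, 354, 354, 354, 353, 354, 353]
t=3: [425, 426, 426, 426, 426, 426, 426]
t=4: [512, 512, 512, 512, 512, 512, 512]
t=5: [588, 588, 588, 588, 588, 588, 588]
t=6: [496, 496, 496, 496, 496, 496, 496]
t=7: [598, 598, 598, 598, 598, 598, 598]
t=8: [484, 484, 484, 484, 484, 484, 484]
t=9: [583, 583, 583, 583, 583, 583, 583]
t=10: [502, 502, 502, 502, 502, 502, 502]
t=11: [600, 600, 600, 600, 600, 600, 600]
t=12: [482, 482, 482, 482, 482, 482, 482]
t=13: [581, 581, 581, 581, 581, 581, 581]
t=14: [505, 505, 505, 505, 505, 505, 505]
t=15: [596, 596, 596, 596, 596, 596, 596]
t=16: [487, 487, 487, 487, 487, 487, 487]
t=17: [587, 587, 587, 587, 587, 587, 587]
t=18: [498, 498, 498, 498, 498, 498, 498]
t=19: [600, 600, 600, 600, 600, 600, 600]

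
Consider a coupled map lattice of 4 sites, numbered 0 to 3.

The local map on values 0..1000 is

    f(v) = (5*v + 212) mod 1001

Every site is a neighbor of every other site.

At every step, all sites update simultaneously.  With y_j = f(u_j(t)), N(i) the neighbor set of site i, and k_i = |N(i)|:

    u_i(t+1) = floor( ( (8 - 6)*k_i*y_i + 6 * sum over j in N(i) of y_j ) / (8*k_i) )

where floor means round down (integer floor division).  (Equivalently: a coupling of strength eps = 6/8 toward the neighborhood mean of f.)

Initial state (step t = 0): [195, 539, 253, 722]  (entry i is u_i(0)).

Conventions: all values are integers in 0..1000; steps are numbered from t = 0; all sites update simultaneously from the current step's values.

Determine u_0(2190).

Answer: u_0(2190) = 46
Key observation: The state at step 1, [596, 596, 596, 596], reappears at step 13: the system is in a cycle of period 12 from step 1 on.  Therefore the state at step 2190 equals the state at step 1 + ((2190 - 1) mod 12) = 6, which is [46, 46, 46, 46].

Derivation:
t=0: [195, 539, 253, 722]
t=1: [596, 596, 596, 596]
t=2: [189, 189, 189, 189]
t=3: [156, 156, 156, 156]
t=4: [992, 992, 992, 992]
t=5: [167, 167, 167, 167]
t=6: [46, 46, 46, 46]
t=7: [442, 442, 442, 442]
t=8: [420, 420, 420, 420]
t=9: [310, 310, 310, 310]
t=10: [761, 761, 761, 761]
t=11: [13, 13, 13, 13]
t=12: [277, 277, 277, 277]
t=13: [596, 596, 596, 596]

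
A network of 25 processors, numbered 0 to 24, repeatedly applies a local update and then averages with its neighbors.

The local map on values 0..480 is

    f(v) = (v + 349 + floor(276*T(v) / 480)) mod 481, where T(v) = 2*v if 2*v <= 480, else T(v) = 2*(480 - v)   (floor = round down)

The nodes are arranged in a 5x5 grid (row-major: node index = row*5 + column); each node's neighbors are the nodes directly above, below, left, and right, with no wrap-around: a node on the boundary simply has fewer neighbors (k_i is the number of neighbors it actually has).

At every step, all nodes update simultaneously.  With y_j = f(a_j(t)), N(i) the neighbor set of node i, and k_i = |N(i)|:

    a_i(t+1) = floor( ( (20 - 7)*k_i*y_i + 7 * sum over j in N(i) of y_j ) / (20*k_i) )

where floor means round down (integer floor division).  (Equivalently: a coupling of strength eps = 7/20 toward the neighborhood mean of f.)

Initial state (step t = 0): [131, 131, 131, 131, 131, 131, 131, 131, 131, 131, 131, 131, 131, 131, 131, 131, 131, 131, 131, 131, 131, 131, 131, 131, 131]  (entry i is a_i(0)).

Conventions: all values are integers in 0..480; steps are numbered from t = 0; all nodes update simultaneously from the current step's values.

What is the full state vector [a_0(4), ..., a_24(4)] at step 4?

Simulating step by step:
t=0: [131, 131, 131, 131, 131, 131, 131, 131, 131, 131, 131, 131, 131, 131, 131, 131, 131, 131, 131, 131, 131, 131, 131, 131, 131]
t=1: [149, 149, 149, 149, 149, 149, 149, 149, 149, 149, 149, 149, 149, 149, 149, 149, 149, 149, 149, 149, 149, 149, 149, 149, 149]
t=2: [188, 188, 188, 188, 188, 188, 188, 188, 188, 188, 188, 188, 188, 188, 188, 188, 188, 188, 188, 188, 188, 188, 188, 188, 188]
t=3: [272, 272, 272, 272, 272, 272, 272, 272, 272, 272, 272, 272, 272, 272, 272, 272, 272, 272, 272, 272, 272, 272, 272, 272, 272]
t=4: [379, 379, 379, 379, 379, 379, 379, 379, 379, 379, 379, 379, 379, 379, 379, 379, 379, 379, 379, 379, 379, 379, 379, 379, 379]

Answer: [379, 379, 379, 379, 379, 379, 379, 379, 379, 379, 379, 379, 379, 379, 379, 379, 379, 379, 379, 379, 379, 379, 379, 379, 379]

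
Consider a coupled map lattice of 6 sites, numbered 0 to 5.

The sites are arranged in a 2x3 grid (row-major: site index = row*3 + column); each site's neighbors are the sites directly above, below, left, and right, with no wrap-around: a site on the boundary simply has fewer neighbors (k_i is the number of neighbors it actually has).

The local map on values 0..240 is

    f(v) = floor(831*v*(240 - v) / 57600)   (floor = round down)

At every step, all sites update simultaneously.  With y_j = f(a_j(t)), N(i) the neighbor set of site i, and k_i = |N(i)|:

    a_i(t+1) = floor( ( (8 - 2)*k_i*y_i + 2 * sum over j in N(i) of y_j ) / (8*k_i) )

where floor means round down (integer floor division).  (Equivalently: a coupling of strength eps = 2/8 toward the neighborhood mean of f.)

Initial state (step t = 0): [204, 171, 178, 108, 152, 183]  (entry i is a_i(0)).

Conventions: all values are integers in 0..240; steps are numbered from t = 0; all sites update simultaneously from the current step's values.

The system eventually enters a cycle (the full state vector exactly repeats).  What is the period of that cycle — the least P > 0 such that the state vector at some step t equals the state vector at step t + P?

Answer: 4
Key observation: The state at step 18, [205, 204, 204, 205, 205, 204], reappears at step 22 — and no state repeats earlier — so the cycle the system enters has period 4.

Derivation:
t=0: [204, 171, 178, 108, 152, 183]
t=1: [125, 165, 159, 190, 187, 156]
t=2: [194, 178, 184, 146, 148, 182]
t=3: [140, 158, 149, 188, 189, 157]
t=4: [191, 184, 192, 148, 147, 182]
t=5: [144, 149, 136, 188, 189, 155]
t=6: [191, 191, 201, 148, 148, 185]
t=7: [142, 138, 119, 188, 186, 148]
t=8: [193, 198, 205, 148, 153, 190]
t=9: [136, 124, 109, 187, 181, 139]
t=10: [196, 202, 205, 151, 161, 196]
t=11: [130, 116, 106, 183, 172, 128]
t=12: [199, 203, 204, 159, 172, 201]
t=13: [124, 113, 106, 174, 159, 118]
t=14: [201, 204, 204, 172, 187, 203]
t=15: [118, 108, 105, 157, 138, 111]
t=16: [204, 204, 204, 191, 202, 205]
t=17: [108, 105, 104, 128, 111, 104]
t=18: [205, 204, 204, 205, 205, 204]
t=19: [103, 104, 105, 103, 103, 104]
t=20: [203, 203, 204, 203, 203, 203]
t=21: [108, 107, 105, 108, 108, 107]
t=22: [205, 204, 204, 205, 205, 204]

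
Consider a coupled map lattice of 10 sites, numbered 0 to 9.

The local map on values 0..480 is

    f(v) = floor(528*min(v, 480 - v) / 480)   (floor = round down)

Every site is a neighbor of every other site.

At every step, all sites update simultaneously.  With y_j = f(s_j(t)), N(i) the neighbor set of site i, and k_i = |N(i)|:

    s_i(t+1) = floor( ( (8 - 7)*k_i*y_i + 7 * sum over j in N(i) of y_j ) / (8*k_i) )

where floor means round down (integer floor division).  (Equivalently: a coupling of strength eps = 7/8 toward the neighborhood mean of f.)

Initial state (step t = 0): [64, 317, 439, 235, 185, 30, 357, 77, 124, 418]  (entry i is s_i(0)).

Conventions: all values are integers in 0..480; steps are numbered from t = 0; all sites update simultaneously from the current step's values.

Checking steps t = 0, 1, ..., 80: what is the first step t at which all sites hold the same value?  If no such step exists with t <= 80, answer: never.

Answer: 2
Key observation: Synchronization is absorbing here: once all sites are equal they stay equal, and step 2 is the first all-equal step.

Derivation:
t=0: [64, 317, 439, 235, 185, 30, 357, 77, 124, 418]  (not all equal)
t=1: [119, 122, 118, 124, 123, 118, 121, 120, 121, 119]  (not all equal)
t=2: [132, 132, 132, 132, 132, 132, 132, 132, 132, 132]  (all equal)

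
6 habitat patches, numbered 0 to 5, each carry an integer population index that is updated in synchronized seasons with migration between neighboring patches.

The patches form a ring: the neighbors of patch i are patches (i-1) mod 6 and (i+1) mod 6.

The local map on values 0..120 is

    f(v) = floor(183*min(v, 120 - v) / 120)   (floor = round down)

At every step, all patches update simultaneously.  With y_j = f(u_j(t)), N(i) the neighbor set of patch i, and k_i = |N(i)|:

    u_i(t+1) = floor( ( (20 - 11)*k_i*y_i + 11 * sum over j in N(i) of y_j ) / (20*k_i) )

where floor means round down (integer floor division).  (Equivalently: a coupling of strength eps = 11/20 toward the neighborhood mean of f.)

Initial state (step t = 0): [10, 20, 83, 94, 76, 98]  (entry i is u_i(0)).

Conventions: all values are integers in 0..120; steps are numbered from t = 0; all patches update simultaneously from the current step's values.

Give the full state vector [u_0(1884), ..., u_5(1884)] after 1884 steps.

Answer: [75, 75, 72, 69, 69, 72]
Key observation: The state at step 9, [69, 69, 72, 75, 75, 72], reappears at step 11: the system is in a cycle of period 2 from step 9 on.  Therefore the state at step 1884 equals the state at step 9 + ((1884 - 9) mod 2) = 10, which is [75, 75, 72, 69, 69, 72].

Derivation:
t=0: [10, 20, 83, 94, 76, 98]
t=1: [24, 33, 44, 51, 49, 37]
t=2: [45, 50, 65, 73, 69, 55]
t=3: [74, 75, 77, 75, 77, 77]
t=4: [68, 67, 66, 66, 65, 66]
t=5: [80, 80, 81, 82, 82, 81]
t=6: [60, 60, 59, 57, 57, 59]
t=7: [90, 90, 88, 86, 86, 88]
t=8: [45, 45, 48, 50, 50, 48]
t=9: [69, 69, 72, 75, 75, 72]
t=10: [75, 75, 72, 69, 69, 72]
t=11: [69, 69, 72, 75, 75, 72]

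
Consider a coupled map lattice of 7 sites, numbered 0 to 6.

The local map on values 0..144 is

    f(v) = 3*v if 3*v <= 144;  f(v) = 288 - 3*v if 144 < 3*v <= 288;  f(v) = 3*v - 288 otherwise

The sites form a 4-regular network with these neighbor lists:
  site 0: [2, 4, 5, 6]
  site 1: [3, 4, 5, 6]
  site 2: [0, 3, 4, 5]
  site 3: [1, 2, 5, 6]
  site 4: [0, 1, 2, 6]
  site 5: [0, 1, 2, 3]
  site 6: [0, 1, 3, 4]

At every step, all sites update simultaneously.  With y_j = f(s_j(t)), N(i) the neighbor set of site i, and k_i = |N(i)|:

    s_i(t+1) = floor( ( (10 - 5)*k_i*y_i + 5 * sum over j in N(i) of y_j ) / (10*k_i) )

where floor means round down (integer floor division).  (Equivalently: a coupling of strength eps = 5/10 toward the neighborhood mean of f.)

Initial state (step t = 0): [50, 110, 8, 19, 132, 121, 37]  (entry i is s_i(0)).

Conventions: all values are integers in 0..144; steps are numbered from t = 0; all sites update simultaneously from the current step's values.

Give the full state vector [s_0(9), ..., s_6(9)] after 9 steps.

Answer: [98, 49, 51, 40, 91, 51, 103]

Derivation:
t=0: [50, 110, 8, 19, 132, 121, 37]
t=1: [108, 64, 59, 60, 93, 70, 98]
t=2: [43, 73, 84, 90, 35, 82, 34]
t=3: [100, 67, 54, 40, 94, 52, 91]
t=4: [40, 77, 96, 105, 33, 109, 35]
t=5: [90, 62, 35, 38, 84, 45, 90]
t=6: [45, 88, 90, 102, 48, 109, 42]
t=7: [108, 52, 51, 34, 109, 43, 103]
t=8: [58, 102, 105, 103, 60, 115, 49]
t=9: [98, 49, 51, 40, 91, 51, 103]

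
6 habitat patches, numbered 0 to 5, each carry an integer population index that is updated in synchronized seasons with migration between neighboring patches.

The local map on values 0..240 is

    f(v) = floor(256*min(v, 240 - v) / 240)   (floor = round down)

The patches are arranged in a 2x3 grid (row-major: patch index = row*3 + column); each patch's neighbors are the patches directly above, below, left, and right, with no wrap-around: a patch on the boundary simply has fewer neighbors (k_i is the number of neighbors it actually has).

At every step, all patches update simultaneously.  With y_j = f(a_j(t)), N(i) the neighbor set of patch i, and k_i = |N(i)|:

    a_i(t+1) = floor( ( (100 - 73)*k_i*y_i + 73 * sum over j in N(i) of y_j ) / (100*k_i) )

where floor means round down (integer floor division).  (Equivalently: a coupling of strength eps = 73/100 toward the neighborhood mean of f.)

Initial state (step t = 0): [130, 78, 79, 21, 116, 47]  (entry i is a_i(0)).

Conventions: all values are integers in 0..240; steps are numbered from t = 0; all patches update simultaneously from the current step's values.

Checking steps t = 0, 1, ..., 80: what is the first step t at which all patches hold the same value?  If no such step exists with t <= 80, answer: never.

Simulating step by step:
t=0: [130, 78, 79, 21, 116, 47]  (not all equal)
t=1: [69, 101, 71, 93, 70, 89]  (not all equal)
t=2: [94, 82, 93, 80, 92, 79]  (not all equal)
t=3: [89, 95, 89, 95, 88, 94]  (not all equal)
t=4: [99, 95, 98, 95, 98, 95]  (not all equal)
t=5: [102, 103, 101, 103, 101, 103]  (not all equal)
t=6: [108, 107, 108, 107, 108, 107]  (not all equal)
t=7: [114, 114, 114, 114, 114, 114]  (all equal)

Answer: 7
Key observation: Synchronization is absorbing here: once all patches are equal they stay equal, and step 7 is the first all-equal step.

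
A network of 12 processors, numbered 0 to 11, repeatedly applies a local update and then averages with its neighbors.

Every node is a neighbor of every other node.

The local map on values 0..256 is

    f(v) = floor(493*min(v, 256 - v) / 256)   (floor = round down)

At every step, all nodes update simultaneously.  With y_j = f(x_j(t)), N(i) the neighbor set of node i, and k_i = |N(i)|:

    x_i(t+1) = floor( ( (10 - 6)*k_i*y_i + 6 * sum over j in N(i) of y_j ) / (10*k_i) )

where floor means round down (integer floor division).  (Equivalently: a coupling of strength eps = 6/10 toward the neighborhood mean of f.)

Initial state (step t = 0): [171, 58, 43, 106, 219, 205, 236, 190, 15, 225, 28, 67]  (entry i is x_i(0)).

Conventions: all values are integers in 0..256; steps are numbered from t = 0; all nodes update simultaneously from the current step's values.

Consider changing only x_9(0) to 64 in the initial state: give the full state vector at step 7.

Answer: [173, 172, 171, 173, 171, 172, 171, 172, 172, 172, 171, 172]
Key observation: This trace re-runs the system from the modified initial state.

Derivation:
t=0: [171, 58, 43, 106, 219, 205, 236, 190, 15, 64, 28, 67]
t=1: [123, 105, 95, 137, 91, 100, 80, 110, 76, 109, 85, 111]
t=2: [207, 195, 188, 205, 186, 192, 179, 199, 176, 198, 182, 199]
t=3: [112, 120, 125, 113, 126, 122, 131, 117, 133, 118, 129, 117]
t=4: [225, 231, 234, 226, 235, 232, 234, 229, 232, 229, 235, 229]
t=5: [51, 47, 45, 50, 45, 47, 45, 48, 47, 48, 45, 48]
t=6: [92, 90, 88, 92, 88, 90, 88, 90, 90, 90, 88, 90]
t=7: [173, 172, 171, 173, 171, 172, 171, 172, 172, 172, 171, 172]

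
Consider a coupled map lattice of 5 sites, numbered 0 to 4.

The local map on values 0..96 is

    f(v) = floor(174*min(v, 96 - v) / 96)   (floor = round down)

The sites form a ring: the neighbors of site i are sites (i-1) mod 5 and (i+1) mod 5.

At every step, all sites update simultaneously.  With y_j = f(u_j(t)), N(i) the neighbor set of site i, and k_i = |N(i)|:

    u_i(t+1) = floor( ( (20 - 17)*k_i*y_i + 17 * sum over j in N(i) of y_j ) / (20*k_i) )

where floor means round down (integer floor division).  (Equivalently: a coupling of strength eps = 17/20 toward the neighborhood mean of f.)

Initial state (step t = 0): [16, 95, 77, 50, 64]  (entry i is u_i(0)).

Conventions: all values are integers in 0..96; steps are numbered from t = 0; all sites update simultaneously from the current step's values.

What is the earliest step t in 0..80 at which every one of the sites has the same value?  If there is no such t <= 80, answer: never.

Simulating step by step:
t=0: [16, 95, 77, 50, 64]  (not all equal)
t=1: [29, 26, 40, 51, 56]  (not all equal)
t=2: [58, 59, 65, 73, 67]  (not all equal)
t=3: [60, 62, 54, 52, 54]  (not all equal)
t=4: [67, 69, 70, 76, 72]  (not all equal)
t=5: [46, 49, 42, 43, 43]  (not all equal)
t=6: [81, 80, 80, 76, 79]  (not all equal)
t=7: [29, 28, 31, 30, 31]  (not all equal)
t=8: [52, 53, 52, 55, 53]  (not all equal)
t=9: [77, 78, 76, 77, 76]  (not all equal)
t=10: [34, 34, 33, 35, 34]  (not all equal)
t=11: [61, 60, 61, 60, 61]  (not all equal)
t=12: [63, 63, 64, 63, 63]  (not all equal)
t=13: [59, 58, 58, 58, 59]  (not all equal)
t=14: [67, 67, 68, 67, 67]  (not all equal)
t=15: [52, 51, 51, 51, 52]  (not all equal)
t=16: [79, 80, 81, 80, 79]  (not all equal)
t=17: [29, 28, 28, 28, 29]  (not all equal)
t=18: [51, 50, 50, 50, 51]  (not all equal)
t=19: [81, 82, 83, 82, 81]  (not all equal)
t=20: [26, 25, 24, 25, 26]  (not all equal)
t=21: [46, 45, 44, 45, 46]  (not all equal)
t=22: [82, 81, 80, 81, 82]  (not all equal)
t=23: [25, 27, 27, 27, 25]  (not all equal)
t=24: [46, 46, 48, 46, 46]  (not all equal)
t=25: [83, 84, 83, 84, 83]  (not all equal)
t=26: [22, 22, 21, 22, 22]  (not all equal)
t=27: [39, 38, 38, 38, 39]  (not all equal)
t=28: [69, 68, 68, 68, 69]  (not all equal)
t=29: [48, 49, 50, 49, 48]  (not all equal)
t=30: [86, 85, 84, 85, 86]  (not all equal)
t=31: [18, 19, 19, 19, 18]  (not all equal)
t=32: [32, 33, 34, 33, 32]  (not all equal)
t=33: [58, 59, 59, 59, 58]  (not all equal)
t=34: [67, 67, 67, 67, 67]  (all equal)

Answer: 34
Key observation: Synchronization is absorbing here: once all sites are equal they stay equal, and step 34 is the first all-equal step.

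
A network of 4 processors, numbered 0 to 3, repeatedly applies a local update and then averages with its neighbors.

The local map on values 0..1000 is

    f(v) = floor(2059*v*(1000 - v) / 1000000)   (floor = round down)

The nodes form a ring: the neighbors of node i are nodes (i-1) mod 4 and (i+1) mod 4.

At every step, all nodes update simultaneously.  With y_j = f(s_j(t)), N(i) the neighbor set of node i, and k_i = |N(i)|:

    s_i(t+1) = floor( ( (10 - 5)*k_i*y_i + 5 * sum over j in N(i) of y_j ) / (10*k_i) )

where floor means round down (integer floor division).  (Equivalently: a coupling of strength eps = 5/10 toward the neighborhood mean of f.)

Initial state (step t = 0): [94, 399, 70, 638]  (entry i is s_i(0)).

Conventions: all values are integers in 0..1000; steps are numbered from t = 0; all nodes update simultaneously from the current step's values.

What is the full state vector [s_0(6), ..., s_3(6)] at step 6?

Answer: [514, 514, 514, 514]

Derivation:
t=0: [94, 399, 70, 638]
t=1: [329, 323, 309, 314]
t=2: [450, 448, 442, 444]
t=3: [508, 508, 507, 508]
t=4: [514, 514, 514, 514]
t=5: [514, 514, 514, 514]
t=6: [514, 514, 514, 514]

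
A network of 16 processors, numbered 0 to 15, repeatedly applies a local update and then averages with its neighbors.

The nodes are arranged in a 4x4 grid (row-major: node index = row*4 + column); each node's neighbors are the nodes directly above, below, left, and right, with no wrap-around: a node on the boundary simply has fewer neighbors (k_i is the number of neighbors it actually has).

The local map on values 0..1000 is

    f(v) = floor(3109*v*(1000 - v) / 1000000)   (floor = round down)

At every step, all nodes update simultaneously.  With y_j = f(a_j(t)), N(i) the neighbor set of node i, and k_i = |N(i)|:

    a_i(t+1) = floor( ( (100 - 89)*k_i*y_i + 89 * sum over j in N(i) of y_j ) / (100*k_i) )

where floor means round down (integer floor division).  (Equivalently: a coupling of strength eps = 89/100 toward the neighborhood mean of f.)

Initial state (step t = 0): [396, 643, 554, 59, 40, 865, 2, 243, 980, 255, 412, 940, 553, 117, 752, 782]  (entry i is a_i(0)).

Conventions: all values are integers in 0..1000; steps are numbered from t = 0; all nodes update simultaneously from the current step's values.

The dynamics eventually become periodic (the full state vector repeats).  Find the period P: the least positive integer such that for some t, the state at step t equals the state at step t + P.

Answer: 2
Key observation: The state at step 24, [767, 767, 767, 767, 767, 767, 767, 767, 767, 767, 767, 767, 767, 767, 767, 767], reappears at step 26 — and no state repeats earlier — so the cycle the system enters has period 2.

Derivation:
t=0: [396, 643, 554, 59, 40, 865, 2, 243, 980, 255, 412, 940, 553, 117, 752, 782]
t=1: [451, 634, 348, 614, 359, 357, 546, 167, 444, 397, 383, 569, 254, 609, 539, 393]
t=2: [723, 728, 738, 586, 745, 734, 659, 720, 691, 739, 758, 649, 735, 705, 742, 764]
t=3: [604, 610, 679, 628, 626, 623, 611, 709, 605, 619, 641, 598, 649, 604, 592, 641]
t=4: [734, 719, 728, 666, 737, 733, 695, 726, 724, 732, 739, 696, 738, 731, 727, 744]
t=5: [614, 611, 654, 624, 610, 622, 615, 663, 605, 609, 631, 608, 614, 609, 602, 632]
t=6: [738, 724, 730, 701, 736, 737, 715, 730, 738, 734, 738, 716, 740, 740, 730, 739]
t=7: [611, 606, 632, 616, 601, 614, 609, 635, 602, 601, 618, 607, 599, 604, 600, 619]
t=8: [742, 733, 737, 722, 739, 742, 729, 736, 745, 739, 741, 730, 743, 745, 737, 742]
t=9: [602, 598, 613, 605, 593, 603, 600, 615, 596, 593, 605, 599, 590, 597, 594, 605]
t=10: [748, 742, 744, 737, 745, 747, 740, 743, 750, 745, 747, 740, 747, 749, 744, 746]
t=11: [591, 589, 597, 593, 585, 592, 590, 598, 588, 585, 593, 590, 583, 589, 587, 594]
t=12: [752, 749, 750, 747, 751, 752, 748, 750, 754, 751, 752, 749, 752, 753, 750, 752]
t=13: [582, 580, 585, 582, 578, 582, 581, 585, 579, 578, 582, 580, 577, 580, 579, 582]
t=14: [757, 755, 756, 754, 756, 757, 755, 756, 757, 756, 756, 755, 757, 757, 756, 756]
t=15: [573, 572, 575, 573, 571, 573, 572, 575, 572, 571, 573, 573, 571, 572, 572, 573]
t=16: [760, 759, 760, 759, 760, 760, 759, 760, 761, 760, 760, 759, 761, 761, 760, 760]
t=17: [567, 567, 567, 567, 566, 567, 567, 567, 566, 566, 567, 567, 565, 566, 566, 567]
t=18: [763, 763, 763, 763, 763, 763, 763, 763, 763, 763, 763, 763, 763, 763, 763, 763]
t=19: [562, 562, 562, 562, 562, 562, 562, 562, 562, 562, 562, 562, 562, 562, 562, 562]
t=20: [765, 765, 765, 765, 765, 765, 765, 765, 765, 765, 765, 765, 765, 765, 765, 765]
t=21: [558, 558, 558, 558, 558, 558, 558, 558, 558, 558, 558, 558, 558, 558, 558, 558]
t=22: [766, 766, 766, 766, 766, 766, 766, 766, 766, 766, 766, 766, 766, 766, 766, 766]
t=23: [557, 557, 557, 557, 557, 557, 557, 557, 557, 557, 557, 557, 557, 557, 557, 557]
t=24: [767, 767, 767, 767, 767, 767, 767, 767, 767, 767, 767, 767, 767, 767, 767, 767]
t=25: [555, 555, 555, 555, 555, 555, 555, 555, 555, 555, 555, 555, 555, 555, 555, 555]
t=26: [767, 767, 767, 767, 767, 767, 767, 767, 767, 767, 767, 767, 767, 767, 767, 767]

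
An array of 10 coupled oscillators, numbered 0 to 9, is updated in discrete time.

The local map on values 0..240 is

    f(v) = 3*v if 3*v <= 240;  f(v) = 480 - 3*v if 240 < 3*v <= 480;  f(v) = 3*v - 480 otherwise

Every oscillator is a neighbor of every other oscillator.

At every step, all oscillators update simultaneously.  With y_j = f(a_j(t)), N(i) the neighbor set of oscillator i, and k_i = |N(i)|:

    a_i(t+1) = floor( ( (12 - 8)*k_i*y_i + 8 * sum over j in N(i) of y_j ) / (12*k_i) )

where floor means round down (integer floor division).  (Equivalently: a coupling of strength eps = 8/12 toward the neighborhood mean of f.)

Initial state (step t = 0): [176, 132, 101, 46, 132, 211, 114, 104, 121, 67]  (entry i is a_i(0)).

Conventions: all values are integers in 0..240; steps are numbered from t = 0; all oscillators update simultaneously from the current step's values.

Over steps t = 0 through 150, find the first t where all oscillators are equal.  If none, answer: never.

Simulating step by step:
t=0: [176, 132, 101, 46, 132, 211, 114, 104, 121, 67]  (not all equal)
t=1: [109, 118, 142, 132, 118, 136, 132, 140, 127, 149]  (not all equal)
t=2: [105, 98, 80, 87, 98, 84, 87, 81, 91, 74]  (not all equal)
t=3: [199, 204, 218, 213, 204, 215, 213, 217, 209, 213]  (not all equal)
t=4: [142, 146, 157, 153, 146, 155, 153, 156, 150, 153]  (not all equal)
t=5: [33, 30, 22, 25, 30, 23, 25, 22, 27, 25]  (not all equal)
t=6: [83, 81, 75, 77, 81, 76, 77, 75, 79, 77]  (not all equal)
t=7: [231, 232, 229, 231, 232, 230, 231, 229, 232, 231]  (not all equal)
t=8: [212, 213, 211, 212, 213, 211, 212, 211, 213, 212]  (not all equal)
t=9: [156, 156, 155, 156, 156, 155, 156, 155, 156, 156]  (not all equal)
t=10: [12, 12, 13, 12, 12, 13, 12, 13, 12, 12]  (not all equal)
t=11: [36, 36, 37, 36, 36, 37, 36, 37, 36, 36]  (not all equal)
t=12: [108, 108, 109, 108, 108, 109, 108, 109, 108, 108]  (not all equal)
t=13: [155, 155, 154, 155, 155, 154, 155, 154, 155, 155]  (not all equal)
t=14: [15, 15, 16, 15, 15, 16, 15, 16, 15, 15]  (not all equal)
t=15: [45, 45, 46, 45, 45, 46, 45, 46, 45, 45]  (not all equal)
t=16: [135, 135, 136, 135, 135, 136, 135, 136, 135, 135]  (not all equal)
t=17: [74, 74, 73, 74, 74, 73, 74, 73, 74, 74]  (not all equal)
t=18: [221, 221, 220, 221, 221, 220, 221, 220, 221, 221]  (not all equal)
t=19: [182, 182, 181, 182, 182, 181, 182, 181, 182, 182]  (not all equal)
t=20: [65, 65, 64, 65, 65, 64, 65, 64, 65, 65]  (not all equal)
t=21: [194, 194, 193, 194, 194, 193, 194, 193, 194, 194]  (not all equal)
t=22: [101, 101, 100, 101, 101, 100, 101, 100, 101, 101]  (not all equal)
t=23: [177, 177, 178, 177, 177, 178, 177, 178, 177, 177]  (not all equal)
t=24: [51, 51, 52, 51, 51, 52, 51, 52, 51, 51]  (not all equal)
t=25: [153, 153, 154, 153, 153, 154, 153, 154, 153, 153]  (not all equal)
t=26: [20, 20, 19, 20, 20, 19, 20, 19, 20, 20]  (not all equal)
t=27: [59, 59, 58, 59, 59, 58, 59, 58, 59, 59]  (not all equal)
t=28: [176, 176, 175, 176, 176, 175, 176, 175, 176, 176]  (not all equal)
t=29: [47, 47, 46, 47, 47, 46, 47, 46, 47, 47]  (not all equal)
t=30: [140, 140, 139, 140, 140, 139, 140, 139, 140, 140]  (not all equal)
t=31: [60, 60, 61, 60, 60, 61, 60, 61, 60, 60]  (not all equal)
t=32: [180, 180, 181, 180, 180, 181, 180, 181, 180, 180]  (not all equal)
t=33: [60, 60, 61, 60, 60, 61, 60, 61, 60, 60]  (not all equal)

Answer: never
Key observation: The state at step 31 reappears at step 33 — the system is in a cycle of period 2 from step 31 on.  No step 0..33 is synchronized, and the cycle repeats forever, so no step up to 150 (or ever) has all oscillators equal.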